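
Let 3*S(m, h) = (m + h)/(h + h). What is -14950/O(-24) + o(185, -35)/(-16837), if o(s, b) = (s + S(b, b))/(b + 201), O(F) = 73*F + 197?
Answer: 12535228412/1303840443 ≈ 9.6141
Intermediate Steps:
S(m, h) = (h + m)/(6*h) (S(m, h) = ((m + h)/(h + h))/3 = ((h + m)/((2*h)))/3 = ((h + m)*(1/(2*h)))/3 = ((h + m)/(2*h))/3 = (h + m)/(6*h))
O(F) = 197 + 73*F
o(s, b) = (⅓ + s)/(201 + b) (o(s, b) = (s + (b + b)/(6*b))/(b + 201) = (s + (2*b)/(6*b))/(201 + b) = (s + ⅓)/(201 + b) = (⅓ + s)/(201 + b))
-14950/O(-24) + o(185, -35)/(-16837) = -14950/(197 + 73*(-24)) + ((⅓ + 185)/(201 - 35))/(-16837) = -14950/(197 - 1752) + ((556/3)/166)*(-1/16837) = -14950/(-1555) + ((1/166)*(556/3))*(-1/16837) = -14950*(-1/1555) + (278/249)*(-1/16837) = 2990/311 - 278/4192413 = 12535228412/1303840443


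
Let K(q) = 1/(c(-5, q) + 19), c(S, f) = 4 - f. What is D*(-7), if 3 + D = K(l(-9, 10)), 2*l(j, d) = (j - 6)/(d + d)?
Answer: 3871/187 ≈ 20.701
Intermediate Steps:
l(j, d) = (-6 + j)/(4*d) (l(j, d) = ((j - 6)/(d + d))/2 = ((-6 + j)/((2*d)))/2 = ((-6 + j)*(1/(2*d)))/2 = ((-6 + j)/(2*d))/2 = (-6 + j)/(4*d))
K(q) = 1/(23 - q) (K(q) = 1/((4 - q) + 19) = 1/(23 - q))
D = -553/187 (D = -3 - 1/(-23 + (¼)*(-6 - 9)/10) = -3 - 1/(-23 + (¼)*(⅒)*(-15)) = -3 - 1/(-23 - 3/8) = -3 - 1/(-187/8) = -3 - 1*(-8/187) = -3 + 8/187 = -553/187 ≈ -2.9572)
D*(-7) = -553/187*(-7) = 3871/187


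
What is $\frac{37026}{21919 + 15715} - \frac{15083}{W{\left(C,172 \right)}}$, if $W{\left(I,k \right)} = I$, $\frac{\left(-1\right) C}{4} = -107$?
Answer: $- \frac{275893247}{8053676} \approx -34.257$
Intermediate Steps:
$C = 428$ ($C = \left(-4\right) \left(-107\right) = 428$)
$\frac{37026}{21919 + 15715} - \frac{15083}{W{\left(C,172 \right)}} = \frac{37026}{21919 + 15715} - \frac{15083}{428} = \frac{37026}{37634} - \frac{15083}{428} = 37026 \cdot \frac{1}{37634} - \frac{15083}{428} = \frac{18513}{18817} - \frac{15083}{428} = - \frac{275893247}{8053676}$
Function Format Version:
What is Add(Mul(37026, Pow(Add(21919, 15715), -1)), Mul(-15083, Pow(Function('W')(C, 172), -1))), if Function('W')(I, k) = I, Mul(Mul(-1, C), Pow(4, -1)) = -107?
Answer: Rational(-275893247, 8053676) ≈ -34.257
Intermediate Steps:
C = 428 (C = Mul(-4, -107) = 428)
Add(Mul(37026, Pow(Add(21919, 15715), -1)), Mul(-15083, Pow(Function('W')(C, 172), -1))) = Add(Mul(37026, Pow(Add(21919, 15715), -1)), Mul(-15083, Pow(428, -1))) = Add(Mul(37026, Pow(37634, -1)), Mul(-15083, Rational(1, 428))) = Add(Mul(37026, Rational(1, 37634)), Rational(-15083, 428)) = Add(Rational(18513, 18817), Rational(-15083, 428)) = Rational(-275893247, 8053676)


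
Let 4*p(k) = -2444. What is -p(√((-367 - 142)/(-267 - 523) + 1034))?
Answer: 611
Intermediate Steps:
p(k) = -611 (p(k) = (¼)*(-2444) = -611)
-p(√((-367 - 142)/(-267 - 523) + 1034)) = -1*(-611) = 611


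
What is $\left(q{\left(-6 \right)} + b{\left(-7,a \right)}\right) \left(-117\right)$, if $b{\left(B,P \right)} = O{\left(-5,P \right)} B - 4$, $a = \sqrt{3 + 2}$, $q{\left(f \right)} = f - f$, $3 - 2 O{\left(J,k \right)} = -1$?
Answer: $2106$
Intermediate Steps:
$O{\left(J,k \right)} = 2$ ($O{\left(J,k \right)} = \frac{3}{2} - - \frac{1}{2} = \frac{3}{2} + \frac{1}{2} = 2$)
$q{\left(f \right)} = 0$
$a = \sqrt{5} \approx 2.2361$
$b{\left(B,P \right)} = -4 + 2 B$ ($b{\left(B,P \right)} = 2 B - 4 = -4 + 2 B$)
$\left(q{\left(-6 \right)} + b{\left(-7,a \right)}\right) \left(-117\right) = \left(0 + \left(-4 + 2 \left(-7\right)\right)\right) \left(-117\right) = \left(0 - 18\right) \left(-117\right) = \left(-18\right) \left(-117\right) = 2106$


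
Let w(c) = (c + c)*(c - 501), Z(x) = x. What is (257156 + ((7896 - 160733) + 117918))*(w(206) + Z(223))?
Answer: -26961126129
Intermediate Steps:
w(c) = 2*c*(-501 + c) (w(c) = (2*c)*(-501 + c) = 2*c*(-501 + c))
(257156 + ((7896 - 160733) + 117918))*(w(206) + Z(223)) = (257156 + ((7896 - 160733) + 117918))*(2*206*(-501 + 206) + 223) = (257156 + (-152837 + 117918))*(2*206*(-295) + 223) = (257156 - 34919)*(-121540 + 223) = 222237*(-121317) = -26961126129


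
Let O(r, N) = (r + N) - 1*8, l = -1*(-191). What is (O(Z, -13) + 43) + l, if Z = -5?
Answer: 208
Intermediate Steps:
l = 191
O(r, N) = -8 + N + r (O(r, N) = (N + r) - 8 = -8 + N + r)
(O(Z, -13) + 43) + l = ((-8 - 13 - 5) + 43) + 191 = (-26 + 43) + 191 = 17 + 191 = 208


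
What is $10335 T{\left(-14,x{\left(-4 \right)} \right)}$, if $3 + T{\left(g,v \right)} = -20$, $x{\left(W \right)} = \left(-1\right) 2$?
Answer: $-237705$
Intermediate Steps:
$x{\left(W \right)} = -2$
$T{\left(g,v \right)} = -23$ ($T{\left(g,v \right)} = -3 - 20 = -23$)
$10335 T{\left(-14,x{\left(-4 \right)} \right)} = 10335 \left(-23\right) = -237705$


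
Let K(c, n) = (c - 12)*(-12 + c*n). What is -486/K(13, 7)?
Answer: -486/79 ≈ -6.1519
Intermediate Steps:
K(c, n) = (-12 + c)*(-12 + c*n)
-486/K(13, 7) = -486/(144 - 12*13 + 7*13**2 - 12*13*7) = -486/(144 - 156 + 7*169 - 1092) = -486/(144 - 156 + 1183 - 1092) = -486/79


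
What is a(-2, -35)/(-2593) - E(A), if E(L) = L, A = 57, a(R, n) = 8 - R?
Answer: -147811/2593 ≈ -57.004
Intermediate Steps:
a(-2, -35)/(-2593) - E(A) = (8 - 1*(-2))/(-2593) - 1*57 = (8 + 2)*(-1/2593) - 57 = 10*(-1/2593) - 57 = -10/2593 - 57 = -147811/2593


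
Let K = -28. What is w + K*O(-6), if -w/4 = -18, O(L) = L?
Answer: 240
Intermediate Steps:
w = 72 (w = -4*(-18) = 72)
w + K*O(-6) = 72 - 28*(-6) = 72 + 168 = 240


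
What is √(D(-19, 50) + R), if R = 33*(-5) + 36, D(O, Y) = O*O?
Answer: 2*√58 ≈ 15.232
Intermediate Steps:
D(O, Y) = O²
R = -129 (R = -165 + 36 = -129)
√(D(-19, 50) + R) = √((-19)² - 129) = √(361 - 129) = √232 = 2*√58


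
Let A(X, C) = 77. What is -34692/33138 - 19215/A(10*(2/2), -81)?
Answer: -2174891/8679 ≈ -250.59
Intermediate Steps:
-34692/33138 - 19215/A(10*(2/2), -81) = -34692/33138 - 19215/77 = -34692*1/33138 - 19215*1/77 = -826/789 - 2745/11 = -2174891/8679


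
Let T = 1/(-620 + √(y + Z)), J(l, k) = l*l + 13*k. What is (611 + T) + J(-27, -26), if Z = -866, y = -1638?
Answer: 96919297/96726 - I*√626/193452 ≈ 1002.0 - 0.00012933*I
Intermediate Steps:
J(l, k) = l² + 13*k
T = 1/(-620 + 2*I*√626) (T = 1/(-620 + √(-1638 - 866)) = 1/(-620 + √(-2504)) = 1/(-620 + 2*I*√626) ≈ -0.0016025 - 0.00012933*I)
(611 + T) + J(-27, -26) = (611 + (-155/96726 - I*√626/193452)) + ((-27)² + 13*(-26)) = (59099431/96726 - I*√626/193452) + (729 - 338) = (59099431/96726 - I*√626/193452) + 391 = 96919297/96726 - I*√626/193452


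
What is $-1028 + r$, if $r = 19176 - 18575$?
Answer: $-427$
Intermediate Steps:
$r = 601$
$-1028 + r = -1028 + 601 = -427$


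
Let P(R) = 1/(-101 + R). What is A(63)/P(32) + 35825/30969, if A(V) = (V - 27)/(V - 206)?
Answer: 82049971/4428567 ≈ 18.527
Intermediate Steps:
A(V) = (-27 + V)/(-206 + V)
A(63)/P(32) + 35825/30969 = ((-27 + 63)/(-206 + 63))/(1/(-101 + 32)) + 35825/30969 = (36/(-143))/(1/(-69)) + 35825*(1/30969) = (-1/143*36)/(-1/69) + 35825/30969 = -36/143*(-69) + 35825/30969 = 2484/143 + 35825/30969 = 82049971/4428567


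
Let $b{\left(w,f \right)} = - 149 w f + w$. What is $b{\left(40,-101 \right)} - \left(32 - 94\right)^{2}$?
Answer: $598156$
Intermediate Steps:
$b{\left(w,f \right)} = w - 149 f w$ ($b{\left(w,f \right)} = - 149 f w + w = w - 149 f w$)
$b{\left(40,-101 \right)} - \left(32 - 94\right)^{2} = 40 \left(1 - -15049\right) - \left(32 - 94\right)^{2} = 40 \left(1 + 15049\right) - \left(-62\right)^{2} = 40 \cdot 15050 - 3844 = 602000 - 3844 = 598156$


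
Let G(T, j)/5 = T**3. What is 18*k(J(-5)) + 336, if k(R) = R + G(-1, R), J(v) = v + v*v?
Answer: 606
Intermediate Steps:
J(v) = v + v**2
G(T, j) = 5*T**3
k(R) = -5 + R (k(R) = R + 5*(-1)**3 = R + 5*(-1) = R - 5 = -5 + R)
18*k(J(-5)) + 336 = 18*(-5 - 5*(1 - 5)) + 336 = 18*(-5 - 5*(-4)) + 336 = 18*(-5 + 20) + 336 = 18*15 + 336 = 270 + 336 = 606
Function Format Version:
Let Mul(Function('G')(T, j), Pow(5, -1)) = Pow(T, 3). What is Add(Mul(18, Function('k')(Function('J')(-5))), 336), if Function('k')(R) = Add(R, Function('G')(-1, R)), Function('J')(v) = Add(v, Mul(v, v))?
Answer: 606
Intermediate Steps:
Function('J')(v) = Add(v, Pow(v, 2))
Function('G')(T, j) = Mul(5, Pow(T, 3))
Function('k')(R) = Add(-5, R) (Function('k')(R) = Add(R, Mul(5, Pow(-1, 3))) = Add(R, Mul(5, -1)) = Add(R, -5) = Add(-5, R))
Add(Mul(18, Function('k')(Function('J')(-5))), 336) = Add(Mul(18, Add(-5, Mul(-5, Add(1, -5)))), 336) = Add(Mul(18, Add(-5, Mul(-5, -4))), 336) = Add(Mul(18, Add(-5, 20)), 336) = Add(Mul(18, 15), 336) = Add(270, 336) = 606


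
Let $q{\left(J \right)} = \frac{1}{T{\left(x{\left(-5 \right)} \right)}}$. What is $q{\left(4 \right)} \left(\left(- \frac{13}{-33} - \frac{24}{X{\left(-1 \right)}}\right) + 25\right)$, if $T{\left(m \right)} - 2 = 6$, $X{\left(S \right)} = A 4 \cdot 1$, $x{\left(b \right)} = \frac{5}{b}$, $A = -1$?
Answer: $\frac{259}{66} \approx 3.9242$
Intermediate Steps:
$X{\left(S \right)} = -4$ ($X{\left(S \right)} = \left(-1\right) 4 \cdot 1 = \left(-4\right) 1 = -4$)
$T{\left(m \right)} = 8$ ($T{\left(m \right)} = 2 + 6 = 8$)
$q{\left(J \right)} = \frac{1}{8}$
$q{\left(4 \right)} \left(\left(- \frac{13}{-33} - \frac{24}{X{\left(-1 \right)}}\right) + 25\right) = \frac{\left(- \frac{13}{-33} - \frac{24}{-4}\right) + 25}{8} = \frac{\left(\left(-13\right) \left(- \frac{1}{33}\right) - -6\right) + 25}{8} = \frac{\left(\frac{13}{33} + 6\right) + 25}{8} = \frac{\frac{211}{33} + 25}{8} = \frac{1}{8} \cdot \frac{1036}{33} = \frac{259}{66}$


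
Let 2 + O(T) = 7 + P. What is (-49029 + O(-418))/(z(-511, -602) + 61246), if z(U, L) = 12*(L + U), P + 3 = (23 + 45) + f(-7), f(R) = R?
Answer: -24483/23945 ≈ -1.0225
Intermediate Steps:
P = 58 (P = -3 + ((23 + 45) - 7) = -3 + (68 - 7) = -3 + 61 = 58)
O(T) = 63 (O(T) = -2 + (7 + 58) = -2 + 65 = 63)
z(U, L) = 12*L + 12*U
(-49029 + O(-418))/(z(-511, -602) + 61246) = (-49029 + 63)/((12*(-602) + 12*(-511)) + 61246) = -48966/((-7224 - 6132) + 61246) = -48966/(-13356 + 61246) = -48966/47890 = -48966*1/47890 = -24483/23945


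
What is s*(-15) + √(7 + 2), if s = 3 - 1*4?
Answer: 18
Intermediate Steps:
s = -1 (s = 3 - 4 = -1)
s*(-15) + √(7 + 2) = -1*(-15) + √(7 + 2) = 15 + √9 = 15 + 3 = 18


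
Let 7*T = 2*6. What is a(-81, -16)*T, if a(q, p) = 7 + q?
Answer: -888/7 ≈ -126.86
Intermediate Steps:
T = 12/7 (T = (2*6)/7 = (⅐)*12 = 12/7 ≈ 1.7143)
a(-81, -16)*T = (7 - 81)*(12/7) = -74*12/7 = -888/7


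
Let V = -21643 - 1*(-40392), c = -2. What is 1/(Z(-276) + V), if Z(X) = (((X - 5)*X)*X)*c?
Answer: 1/42829661 ≈ 2.3348e-8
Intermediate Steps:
V = 18749 (V = -21643 + 40392 = 18749)
Z(X) = -2*X²*(-5 + X) (Z(X) = (((X - 5)*X)*X)*(-2) = (((-5 + X)*X)*X)*(-2) = ((X*(-5 + X))*X)*(-2) = (X²*(-5 + X))*(-2) = -2*X²*(-5 + X))
1/(Z(-276) + V) = 1/(2*(-276)²*(5 - 1*(-276)) + 18749) = 1/(2*76176*(5 + 276) + 18749) = 1/(2*76176*281 + 18749) = 1/(42810912 + 18749) = 1/42829661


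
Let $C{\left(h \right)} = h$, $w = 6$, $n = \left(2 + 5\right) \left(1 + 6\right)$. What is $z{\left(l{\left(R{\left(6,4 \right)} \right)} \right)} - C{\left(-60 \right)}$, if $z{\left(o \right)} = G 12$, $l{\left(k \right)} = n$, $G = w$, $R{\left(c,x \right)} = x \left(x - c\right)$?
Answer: $132$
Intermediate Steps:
$n = 49$ ($n = 7 \cdot 7 = 49$)
$G = 6$
$l{\left(k \right)} = 49$
$z{\left(o \right)} = 72$ ($z{\left(o \right)} = 6 \cdot 12 = 72$)
$z{\left(l{\left(R{\left(6,4 \right)} \right)} \right)} - C{\left(-60 \right)} = 72 - -60 = 72 + 60 = 132$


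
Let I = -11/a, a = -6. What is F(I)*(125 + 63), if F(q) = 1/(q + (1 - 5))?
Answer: -1128/13 ≈ -86.769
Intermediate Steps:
I = 11/6 (I = -11/(-6) = -11*(-1/6) = 11/6 ≈ 1.8333)
F(q) = 1/(-4 + q) (F(q) = 1/(q - 4) = 1/(-4 + q))
F(I)*(125 + 63) = (125 + 63)/(-4 + 11/6) = 188/(-13/6) = -6/13*188 = -1128/13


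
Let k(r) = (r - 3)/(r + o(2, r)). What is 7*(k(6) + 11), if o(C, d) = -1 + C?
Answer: 80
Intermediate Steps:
k(r) = (-3 + r)/(1 + r) (k(r) = (r - 3)/(r + (-1 + 2)) = (-3 + r)/(r + 1) = (-3 + r)/(1 + r))
7*(k(6) + 11) = 7*((-3 + 6)/(1 + 6) + 11) = 7*(3/7 + 11) = 7*(80/7) = 80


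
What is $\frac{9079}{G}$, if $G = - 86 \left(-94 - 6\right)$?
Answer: $\frac{9079}{8600} \approx 1.0557$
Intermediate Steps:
$G = 8600$ ($G = \left(-86\right) \left(-100\right) = 8600$)
$\frac{9079}{G} = \frac{9079}{8600}$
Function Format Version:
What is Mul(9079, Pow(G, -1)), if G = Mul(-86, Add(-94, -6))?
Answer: Rational(9079, 8600) ≈ 1.0557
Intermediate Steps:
G = 8600 (G = Mul(-86, -100) = 8600)
Mul(9079, Pow(G, -1)) = Mul(9079, Pow(8600, -1)) = Mul(9079, Rational(1, 8600)) = Rational(9079, 8600)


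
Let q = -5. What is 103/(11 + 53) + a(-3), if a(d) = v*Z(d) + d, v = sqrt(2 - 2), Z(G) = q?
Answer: -89/64 ≈ -1.3906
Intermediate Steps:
Z(G) = -5
v = 0 (v = sqrt(0) = 0)
a(d) = d (a(d) = 0*(-5) + d = 0 + d = d)
103/(11 + 53) + a(-3) = 103/(11 + 53) - 3 = 103/64 - 3 = -89/64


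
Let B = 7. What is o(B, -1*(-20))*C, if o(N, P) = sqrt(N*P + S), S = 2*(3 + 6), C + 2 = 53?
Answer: 51*sqrt(158) ≈ 641.06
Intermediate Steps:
C = 51 (C = -2 + 53 = 51)
S = 18 (S = 2*9 = 18)
o(N, P) = sqrt(18 + N*P) (o(N, P) = sqrt(N*P + 18) = sqrt(18 + N*P))
o(B, -1*(-20))*C = sqrt(18 + 7*(-1*(-20)))*51 = sqrt(18 + 7*20)*51 = sqrt(18 + 140)*51 = sqrt(158)*51 = 51*sqrt(158)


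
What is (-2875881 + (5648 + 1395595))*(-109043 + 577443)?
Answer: -690720439200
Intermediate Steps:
(-2875881 + (5648 + 1395595))*(-109043 + 577443) = (-2875881 + 1401243)*468400 = -1474638*468400 = -690720439200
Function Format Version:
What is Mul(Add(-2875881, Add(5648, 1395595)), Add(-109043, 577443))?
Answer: -690720439200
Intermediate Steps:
Mul(Add(-2875881, Add(5648, 1395595)), Add(-109043, 577443)) = Mul(Add(-2875881, 1401243), 468400) = Mul(-1474638, 468400) = -690720439200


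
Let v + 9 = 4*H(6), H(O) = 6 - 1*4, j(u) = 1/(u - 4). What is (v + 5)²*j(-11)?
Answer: -16/15 ≈ -1.0667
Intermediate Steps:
j(u) = 1/(-4 + u)
H(O) = 2 (H(O) = 6 - 4 = 2)
v = -1 (v = -9 + 4*2 = -9 + 8 = -1)
(v + 5)²*j(-11) = (-1 + 5)²/(-4 - 11) = 4²/(-15) = 16*(-1/15) = -16/15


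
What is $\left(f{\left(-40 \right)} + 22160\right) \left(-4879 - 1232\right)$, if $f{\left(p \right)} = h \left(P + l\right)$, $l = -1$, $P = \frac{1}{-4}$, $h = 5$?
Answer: $- \frac{541526265}{4} \approx -1.3538 \cdot 10^{8}$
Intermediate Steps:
$P = - \frac{1}{4} \approx -0.25$
$f{\left(p \right)} = - \frac{25}{4}$ ($f{\left(p \right)} = 5 \left(- \frac{1}{4} - 1\right) = 5 \left(- \frac{5}{4}\right) = - \frac{25}{4}$)
$\left(f{\left(-40 \right)} + 22160\right) \left(-4879 - 1232\right) = \left(- \frac{25}{4} + 22160\right) \left(-4879 - 1232\right) = \frac{88615}{4} \left(-6111\right) = - \frac{541526265}{4}$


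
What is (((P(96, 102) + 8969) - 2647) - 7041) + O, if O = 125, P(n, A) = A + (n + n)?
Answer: -300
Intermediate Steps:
P(n, A) = A + 2*n
(((P(96, 102) + 8969) - 2647) - 7041) + O = ((((102 + 2*96) + 8969) - 2647) - 7041) + 125 = ((((102 + 192) + 8969) - 2647) - 7041) + 125 = (((294 + 8969) - 2647) - 7041) + 125 = ((9263 - 2647) - 7041) + 125 = (6616 - 7041) + 125 = -425 + 125 = -300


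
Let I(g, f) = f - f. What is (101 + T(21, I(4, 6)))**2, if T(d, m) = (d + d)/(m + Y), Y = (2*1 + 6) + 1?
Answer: 100489/9 ≈ 11165.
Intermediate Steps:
I(g, f) = 0
Y = 9 (Y = (2 + 6) + 1 = 8 + 1 = 9)
T(d, m) = 2*d/(9 + m) (T(d, m) = (d + d)/(m + 9) = (2*d)/(9 + m) = 2*d/(9 + m))
(101 + T(21, I(4, 6)))**2 = (101 + 2*21/(9 + 0))**2 = (101 + 2*21/9)**2 = (101 + 2*21*(1/9))**2 = (101 + 14/3)**2 = (317/3)**2 = 100489/9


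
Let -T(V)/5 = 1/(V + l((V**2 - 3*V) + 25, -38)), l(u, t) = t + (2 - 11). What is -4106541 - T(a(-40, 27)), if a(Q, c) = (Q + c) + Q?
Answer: -82130821/20 ≈ -4.1065e+6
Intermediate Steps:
a(Q, c) = c + 2*Q
l(u, t) = -9 + t (l(u, t) = t - 9 = -9 + t)
T(V) = -5/(-47 + V) (T(V) = -5/(V + (-9 - 38)) = -5/(V - 47) = -5/(-47 + V))
-4106541 - T(a(-40, 27)) = -4106541 - (-5)/(-47 + (27 + 2*(-40))) = -4106541 - (-5)/(-47 + (27 - 80)) = -4106541 - (-5)/(-47 - 53) = -4106541 - (-5)/(-100) = -4106541 - (-5)*(-1)/100 = -4106541 - 1*1/20 = -4106541 - 1/20 = -82130821/20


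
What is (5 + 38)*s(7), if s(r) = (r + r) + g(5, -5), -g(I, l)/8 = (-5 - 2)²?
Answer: -16254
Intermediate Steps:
g(I, l) = -392 (g(I, l) = -8*(-5 - 2)² = -8*(-7)² = -8*49 = -392)
s(r) = -392 + 2*r (s(r) = (r + r) - 392 = 2*r - 392 = -392 + 2*r)
(5 + 38)*s(7) = (5 + 38)*(-392 + 2*7) = 43*(-392 + 14) = 43*(-378) = -16254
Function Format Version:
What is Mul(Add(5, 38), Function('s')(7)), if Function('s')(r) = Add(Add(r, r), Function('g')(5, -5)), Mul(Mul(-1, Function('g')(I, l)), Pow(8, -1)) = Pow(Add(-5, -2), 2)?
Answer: -16254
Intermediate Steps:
Function('g')(I, l) = -392 (Function('g')(I, l) = Mul(-8, Pow(Add(-5, -2), 2)) = Mul(-8, Pow(-7, 2)) = Mul(-8, 49) = -392)
Function('s')(r) = Add(-392, Mul(2, r)) (Function('s')(r) = Add(Add(r, r), -392) = Add(Mul(2, r), -392) = Add(-392, Mul(2, r)))
Mul(Add(5, 38), Function('s')(7)) = Mul(Add(5, 38), Add(-392, Mul(2, 7))) = Mul(43, Add(-392, 14)) = Mul(43, -378) = -16254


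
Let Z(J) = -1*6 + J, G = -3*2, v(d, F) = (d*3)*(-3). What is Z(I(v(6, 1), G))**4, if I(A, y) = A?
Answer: 12960000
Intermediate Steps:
v(d, F) = -9*d (v(d, F) = (3*d)*(-3) = -9*d)
G = -6
Z(J) = -6 + J
Z(I(v(6, 1), G))**4 = (-6 - 9*6)**4 = (-6 - 54)**4 = (-60)**4 = 12960000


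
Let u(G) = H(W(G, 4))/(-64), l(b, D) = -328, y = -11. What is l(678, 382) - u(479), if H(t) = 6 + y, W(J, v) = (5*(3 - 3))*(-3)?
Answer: -20997/64 ≈ -328.08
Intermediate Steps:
W(J, v) = 0 (W(J, v) = (5*0)*(-3) = 0*(-3) = 0)
H(t) = -5 (H(t) = 6 - 11 = -5)
u(G) = 5/64 (u(G) = -5/(-64) = -5*(-1/64) = 5/64)
l(678, 382) - u(479) = -328 - 1*5/64 = -328 - 5/64 = -20997/64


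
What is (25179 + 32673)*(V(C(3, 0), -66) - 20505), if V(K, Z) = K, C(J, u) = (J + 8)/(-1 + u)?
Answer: -1186891632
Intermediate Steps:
C(J, u) = (8 + J)/(-1 + u)
(25179 + 32673)*(V(C(3, 0), -66) - 20505) = (25179 + 32673)*((8 + 3)/(-1 + 0) - 20505) = 57852*(11/(-1) - 20505) = 57852*(-1*11 - 20505) = 57852*(-11 - 20505) = 57852*(-20516) = -1186891632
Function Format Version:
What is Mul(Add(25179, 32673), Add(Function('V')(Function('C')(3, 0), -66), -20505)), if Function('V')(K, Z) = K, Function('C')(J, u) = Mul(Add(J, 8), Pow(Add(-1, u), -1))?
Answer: -1186891632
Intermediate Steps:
Function('C')(J, u) = Mul(Pow(Add(-1, u), -1), Add(8, J)) (Function('C')(J, u) = Mul(Add(8, J), Pow(Add(-1, u), -1)) = Mul(Pow(Add(-1, u), -1), Add(8, J)))
Mul(Add(25179, 32673), Add(Function('V')(Function('C')(3, 0), -66), -20505)) = Mul(Add(25179, 32673), Add(Mul(Pow(Add(-1, 0), -1), Add(8, 3)), -20505)) = Mul(57852, Add(Mul(Pow(-1, -1), 11), -20505)) = Mul(57852, Add(Mul(-1, 11), -20505)) = Mul(57852, Add(-11, -20505)) = Mul(57852, -20516) = -1186891632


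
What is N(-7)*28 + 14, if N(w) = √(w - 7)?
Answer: 14 + 28*I*√14 ≈ 14.0 + 104.77*I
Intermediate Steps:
N(w) = √(-7 + w)
N(-7)*28 + 14 = √(-7 - 7)*28 + 14 = √(-14)*28 + 14 = (I*√14)*28 + 14 = 28*I*√14 + 14 = 14 + 28*I*√14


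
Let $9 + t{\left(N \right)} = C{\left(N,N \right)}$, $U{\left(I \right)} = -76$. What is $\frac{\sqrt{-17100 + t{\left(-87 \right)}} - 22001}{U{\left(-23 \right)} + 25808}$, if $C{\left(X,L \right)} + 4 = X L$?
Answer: $- \frac{3143}{3676} + \frac{i \sqrt{2386}}{12866} \approx -0.85501 + 0.0037966 i$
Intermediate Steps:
$C{\left(X,L \right)} = -4 + L X$ ($C{\left(X,L \right)} = -4 + X L = -4 + L X$)
$t{\left(N \right)} = -13 + N^{2}$ ($t{\left(N \right)} = -9 + \left(-4 + N N\right) = -9 + \left(-4 + N^{2}\right) = -13 + N^{2}$)
$\frac{\sqrt{-17100 + t{\left(-87 \right)}} - 22001}{U{\left(-23 \right)} + 25808} = \frac{\sqrt{-17100 - \left(13 - \left(-87\right)^{2}\right)} - 22001}{-76 + 25808} = \frac{\sqrt{-17100 + \left(-13 + 7569\right)} - 22001}{25732} = \left(\sqrt{-17100 + 7556} - 22001\right) \frac{1}{25732} = \left(\sqrt{-9544} - 22001\right) \frac{1}{25732} = \left(2 i \sqrt{2386} - 22001\right) \frac{1}{25732} = \left(-22001 + 2 i \sqrt{2386}\right) \frac{1}{25732} = - \frac{3143}{3676} + \frac{i \sqrt{2386}}{12866}$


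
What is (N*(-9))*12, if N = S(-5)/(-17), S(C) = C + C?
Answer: -1080/17 ≈ -63.529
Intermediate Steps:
S(C) = 2*C
N = 10/17 (N = (2*(-5))/(-17) = -10*(-1/17) = 10/17 ≈ 0.58823)
(N*(-9))*12 = ((10/17)*(-9))*12 = -90/17*12 = -1080/17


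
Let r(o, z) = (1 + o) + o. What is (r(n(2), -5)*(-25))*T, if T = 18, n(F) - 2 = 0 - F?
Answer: -450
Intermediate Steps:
n(F) = 2 - F (n(F) = 2 + (0 - F) = 2 - F)
r(o, z) = 1 + 2*o
(r(n(2), -5)*(-25))*T = ((1 + 2*(2 - 1*2))*(-25))*18 = ((1 + 2*(2 - 2))*(-25))*18 = ((1 + 2*0)*(-25))*18 = ((1 + 0)*(-25))*18 = (1*(-25))*18 = -25*18 = -450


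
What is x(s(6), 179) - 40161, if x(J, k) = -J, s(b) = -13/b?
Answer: -240953/6 ≈ -40159.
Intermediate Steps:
x(s(6), 179) - 40161 = -(-13)/6 - 40161 = -1*(-13/6) - 40161 = 13/6 - 40161 = -240953/6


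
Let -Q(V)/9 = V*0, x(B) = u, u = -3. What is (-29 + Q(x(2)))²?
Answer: 841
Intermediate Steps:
x(B) = -3
Q(V) = 0 (Q(V) = -9*V*0 = -9*0 = 0)
(-29 + Q(x(2)))² = (-29 + 0)² = (-29)² = 841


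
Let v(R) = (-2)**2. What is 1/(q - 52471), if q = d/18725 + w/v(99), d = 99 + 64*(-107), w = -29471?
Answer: -74900/4481949371 ≈ -1.6711e-5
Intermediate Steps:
d = -6749 (d = 99 - 6848 = -6749)
v(R) = 4
q = -551871471/74900 (q = -6749/18725 - 29471/4 = -551871471/74900 ≈ -7368.1)
1/(q - 52471) = 1/(-551871471/74900 - 52471) = 1/(-4481949371/74900) = -74900/4481949371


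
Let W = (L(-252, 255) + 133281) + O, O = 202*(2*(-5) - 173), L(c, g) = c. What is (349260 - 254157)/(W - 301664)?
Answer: -95103/205601 ≈ -0.46256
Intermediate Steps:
O = -36966 (O = 202*(-10 - 173) = 202*(-183) = -36966)
W = 96063 (W = (-252 + 133281) - 36966 = 133029 - 36966 = 96063)
(349260 - 254157)/(W - 301664) = (349260 - 254157)/(96063 - 301664) = 95103/(-205601) = 95103*(-1/205601) = -95103/205601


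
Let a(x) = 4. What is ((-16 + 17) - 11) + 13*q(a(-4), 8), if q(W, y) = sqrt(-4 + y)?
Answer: 16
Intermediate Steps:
((-16 + 17) - 11) + 13*q(a(-4), 8) = ((-16 + 17) - 11) + 13*sqrt(-4 + 8) = (1 - 11) + 13*sqrt(4) = -10 + 13*2 = -10 + 26 = 16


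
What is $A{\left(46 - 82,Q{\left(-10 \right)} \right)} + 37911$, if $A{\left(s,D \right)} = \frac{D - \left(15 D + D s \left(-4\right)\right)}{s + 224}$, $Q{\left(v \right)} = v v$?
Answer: $\frac{1777867}{47} \approx 37827.0$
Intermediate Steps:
$Q{\left(v \right)} = v^{2}$
$A{\left(s,D \right)} = \frac{- 14 D + 4 D s}{224 + s}$ ($A{\left(s,D \right)} = \frac{D - \left(15 D - 4 D s\right)}{224 + s} = \frac{D + \left(- 15 D + 4 D s\right)}{224 + s} = \frac{- 14 D + 4 D s}{224 + s}$)
$A{\left(46 - 82,Q{\left(-10 \right)} \right)} + 37911 = \frac{2 \left(-10\right)^{2} \left(-7 + 2 \left(46 - 82\right)\right)}{224 + \left(46 - 82\right)} + 37911 = 2 \cdot 100 \frac{1}{224 + \left(46 - 82\right)} \left(-7 + 2 \left(46 - 82\right)\right) + 37911 = 2 \cdot 100 \frac{1}{224 - 36} \left(-7 + 2 \left(-36\right)\right) + 37911 = 2 \cdot 100 \cdot \frac{1}{188} \left(-7 - 72\right) + 37911 = 2 \cdot 100 \cdot \frac{1}{188} \left(-79\right) + 37911 = - \frac{3950}{47} + 37911 = \frac{1777867}{47}$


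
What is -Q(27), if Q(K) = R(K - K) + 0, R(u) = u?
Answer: 0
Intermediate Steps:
Q(K) = 0 (Q(K) = (K - K) + 0 = 0 + 0 = 0)
-Q(27) = -1*0 = 0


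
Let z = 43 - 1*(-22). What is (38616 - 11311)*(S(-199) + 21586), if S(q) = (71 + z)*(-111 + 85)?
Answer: 492855250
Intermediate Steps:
z = 65 (z = 43 + 22 = 65)
S(q) = -3536 (S(q) = (71 + 65)*(-111 + 85) = 136*(-26) = -3536)
(38616 - 11311)*(S(-199) + 21586) = (38616 - 11311)*(-3536 + 21586) = 27305*18050 = 492855250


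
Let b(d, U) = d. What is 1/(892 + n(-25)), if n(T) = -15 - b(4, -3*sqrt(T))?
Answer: 1/873 ≈ 0.0011455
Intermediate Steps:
n(T) = -19 (n(T) = -15 - 1*4 = -15 - 4 = -19)
1/(892 + n(-25)) = 1/(892 - 19) = 1/873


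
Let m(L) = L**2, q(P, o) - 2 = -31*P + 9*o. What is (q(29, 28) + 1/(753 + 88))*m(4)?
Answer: -8679104/841 ≈ -10320.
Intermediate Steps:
q(P, o) = 2 - 31*P + 9*o (q(P, o) = 2 + (-31*P + 9*o) = 2 - 31*P + 9*o)
(q(29, 28) + 1/(753 + 88))*m(4) = ((2 - 31*29 + 9*28) + 1/(753 + 88))*4**2 = ((2 - 899 + 252) + 1/841)*16 = (-645 + 1/841)*16 = -542444/841*16 = -8679104/841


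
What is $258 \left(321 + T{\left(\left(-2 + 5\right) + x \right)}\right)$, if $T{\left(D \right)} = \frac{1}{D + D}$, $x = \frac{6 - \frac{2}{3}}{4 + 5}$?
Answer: $\frac{8036829}{97} \approx 82854.0$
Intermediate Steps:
$x = \frac{16}{27}$ ($x = \frac{6 - \frac{2}{3}}{9} = \left(6 - \frac{2}{3}\right) \frac{1}{9} = \frac{16}{3} \cdot \frac{1}{9} = \frac{16}{27} \approx 0.59259$)
$T{\left(D \right)} = \frac{1}{2 D}$
$258 \left(321 + T{\left(\left(-2 + 5\right) + x \right)}\right) = 258 \left(321 + \frac{1}{2 \left(\left(-2 + 5\right) + \frac{16}{27}\right)}\right) = 258 \left(321 + \frac{1}{2 \left(3 + \frac{16}{27}\right)}\right) = 258 \left(321 + \frac{1}{2 \cdot \frac{97}{27}}\right) = 258 \left(321 + \frac{1}{2} \cdot \frac{27}{97}\right) = 258 \left(321 + \frac{27}{194}\right) = 258 \cdot \frac{62301}{194} = \frac{8036829}{97}$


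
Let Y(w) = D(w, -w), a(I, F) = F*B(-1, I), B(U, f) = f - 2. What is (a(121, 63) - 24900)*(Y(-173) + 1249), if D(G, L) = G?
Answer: -18725628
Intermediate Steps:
B(U, f) = -2 + f
a(I, F) = F*(-2 + I)
Y(w) = w
(a(121, 63) - 24900)*(Y(-173) + 1249) = (63*(-2 + 121) - 24900)*(-173 + 1249) = (63*119 - 24900)*1076 = (7497 - 24900)*1076 = -17403*1076 = -18725628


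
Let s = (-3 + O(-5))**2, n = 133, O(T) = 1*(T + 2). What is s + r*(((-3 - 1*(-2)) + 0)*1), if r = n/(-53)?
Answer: 2041/53 ≈ 38.509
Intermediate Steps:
O(T) = 2 + T (O(T) = 1*(2 + T) = 2 + T)
s = 36 (s = (-3 + (2 - 5))**2 = (-3 - 3)**2 = (-6)**2 = 36)
r = -133/53 (r = 133/(-53) = 133*(-1/53) = -133/53 ≈ -2.5094)
s + r*(((-3 - 1*(-2)) + 0)*1) = 36 - 133*((-3 - 1*(-2)) + 0)/53 = 36 - 133*((-3 + 2) + 0)/53 = 36 - 133*(-1 + 0)/53 = 36 - (-133)/53 = 36 - 133/53*(-1) = 36 + 133/53 = 2041/53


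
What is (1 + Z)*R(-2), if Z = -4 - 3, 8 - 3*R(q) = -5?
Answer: -26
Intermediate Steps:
R(q) = 13/3 (R(q) = 8/3 - ⅓*(-5) = 8/3 + 5/3 = 13/3)
Z = -7
(1 + Z)*R(-2) = (1 - 7)*(13/3) = -6*13/3 = -26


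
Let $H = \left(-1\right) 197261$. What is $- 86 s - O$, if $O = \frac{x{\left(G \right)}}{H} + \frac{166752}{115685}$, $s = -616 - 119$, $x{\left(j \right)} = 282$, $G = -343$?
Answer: $\frac{1442428111556748}{22820138785} \approx 63209.0$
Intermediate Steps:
$s = -735$ ($s = -616 - 119 = -735$)
$H = -197261$
$O = \frac{32861043102}{22820138785}$ ($O = \frac{282}{-197261} + \frac{166752}{115685} = 282 \left(- \frac{1}{197261}\right) + 166752 \cdot \frac{1}{115685} = - \frac{282}{197261} + \frac{166752}{115685} = \frac{32861043102}{22820138785} \approx 1.44$)
$- 86 s - O = \left(-86\right) \left(-735\right) - \frac{32861043102}{22820138785} = 63210 - \frac{32861043102}{22820138785} = \frac{1442428111556748}{22820138785}$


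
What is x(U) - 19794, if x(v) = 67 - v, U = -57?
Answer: -19670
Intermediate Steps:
x(U) - 19794 = (67 - 1*(-57)) - 19794 = (67 + 57) - 19794 = 124 - 19794 = -19670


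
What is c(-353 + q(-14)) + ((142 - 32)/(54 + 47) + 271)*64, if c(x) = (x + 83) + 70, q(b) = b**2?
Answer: 1758380/101 ≈ 17410.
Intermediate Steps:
c(x) = 153 + x (c(x) = (83 + x) + 70 = 153 + x)
c(-353 + q(-14)) + ((142 - 32)/(54 + 47) + 271)*64 = (153 + (-353 + (-14)**2)) + ((142 - 32)/(54 + 47) + 271)*64 = (153 + (-353 + 196)) + (110/101 + 271)*64 = (153 - 157) + (110*(1/101) + 271)*64 = -4 + (110/101 + 271)*64 = -4 + (27481/101)*64 = -4 + 1758784/101 = 1758380/101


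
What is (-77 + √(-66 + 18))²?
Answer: 5881 - 616*I*√3 ≈ 5881.0 - 1066.9*I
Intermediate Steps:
(-77 + √(-66 + 18))² = (-77 + √(-48))² = (-77 + 4*I*√3)²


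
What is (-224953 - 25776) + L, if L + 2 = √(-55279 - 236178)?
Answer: -250731 + I*√291457 ≈ -2.5073e+5 + 539.87*I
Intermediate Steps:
L = -2 + I*√291457 (L = -2 + √(-55279 - 236178) = -2 + √(-291457) = -2 + I*√291457 ≈ -2.0 + 539.87*I)
(-224953 - 25776) + L = (-224953 - 25776) + (-2 + I*√291457) = -250729 + (-2 + I*√291457) = -250731 + I*√291457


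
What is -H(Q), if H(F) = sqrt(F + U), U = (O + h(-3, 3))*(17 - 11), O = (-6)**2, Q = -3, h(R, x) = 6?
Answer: -sqrt(249) ≈ -15.780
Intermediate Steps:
O = 36
U = 252 (U = (36 + 6)*(17 - 11) = 42*6 = 252)
H(F) = sqrt(252 + F) (H(F) = sqrt(F + 252) = sqrt(252 + F))
-H(Q) = -sqrt(252 - 3) = -sqrt(249)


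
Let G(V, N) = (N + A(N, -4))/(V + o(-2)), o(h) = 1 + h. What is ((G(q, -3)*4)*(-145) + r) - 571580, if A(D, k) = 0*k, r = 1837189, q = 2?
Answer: 1267349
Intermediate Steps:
A(D, k) = 0
G(V, N) = N/(-1 + V) (G(V, N) = (N + 0)/(V + (1 - 2)) = N/(V - 1) = N/(-1 + V))
((G(q, -3)*4)*(-145) + r) - 571580 = ((-3/(-1 + 2)*4)*(-145) + 1837189) - 571580 = ((-3/1*4)*(-145) + 1837189) - 571580 = ((-3*1*4)*(-145) + 1837189) - 571580 = (-3*4*(-145) + 1837189) - 571580 = (-12*(-145) + 1837189) - 571580 = (1740 + 1837189) - 571580 = 1838929 - 571580 = 1267349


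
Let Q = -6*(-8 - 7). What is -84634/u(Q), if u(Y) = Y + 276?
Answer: -42317/183 ≈ -231.24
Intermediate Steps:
Q = 90 (Q = -6*(-15) = 90)
u(Y) = 276 + Y
-84634/u(Q) = -84634/(276 + 90) = -84634/366 = -84634*1/366 = -42317/183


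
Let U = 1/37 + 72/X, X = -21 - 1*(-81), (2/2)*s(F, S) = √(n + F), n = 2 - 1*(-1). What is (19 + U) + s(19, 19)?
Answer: 3742/185 + √22 ≈ 24.917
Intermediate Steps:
n = 3 (n = 2 + 1 = 3)
s(F, S) = √(3 + F)
X = 60 (X = -21 + 81 = 60)
U = 227/185 (U = 1/37 + 72/60 = 1*(1/37) + 72*(1/60) = 1/37 + 6/5 = 227/185 ≈ 1.2270)
(19 + U) + s(19, 19) = (19 + 227/185) + √(3 + 19) = 3742/185 + √22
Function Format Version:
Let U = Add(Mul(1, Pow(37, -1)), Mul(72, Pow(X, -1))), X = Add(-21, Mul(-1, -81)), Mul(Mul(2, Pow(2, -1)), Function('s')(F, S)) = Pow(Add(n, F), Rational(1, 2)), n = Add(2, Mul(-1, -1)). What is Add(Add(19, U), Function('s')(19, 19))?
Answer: Add(Rational(3742, 185), Pow(22, Rational(1, 2))) ≈ 24.917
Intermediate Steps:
n = 3 (n = Add(2, 1) = 3)
Function('s')(F, S) = Pow(Add(3, F), Rational(1, 2))
X = 60 (X = Add(-21, 81) = 60)
U = Rational(227, 185) (U = Add(Mul(1, Pow(37, -1)), Mul(72, Pow(60, -1))) = Add(Mul(1, Rational(1, 37)), Mul(72, Rational(1, 60))) = Add(Rational(1, 37), Rational(6, 5)) = Rational(227, 185) ≈ 1.2270)
Add(Add(19, U), Function('s')(19, 19)) = Add(Add(19, Rational(227, 185)), Pow(Add(3, 19), Rational(1, 2))) = Add(Rational(3742, 185), Pow(22, Rational(1, 2)))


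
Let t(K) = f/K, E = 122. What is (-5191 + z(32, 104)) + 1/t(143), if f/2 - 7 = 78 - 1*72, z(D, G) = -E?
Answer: -10615/2 ≈ -5307.5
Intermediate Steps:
z(D, G) = -122 (z(D, G) = -1*122 = -122)
f = 26 (f = 14 + 2*(78 - 1*72) = 14 + 2*(78 - 72) = 14 + 2*6 = 14 + 12 = 26)
t(K) = 26/K
(-5191 + z(32, 104)) + 1/t(143) = (-5191 - 122) + 1/(26/143) = -5313 + 1/(26*(1/143)) = -5313 + 1/(2/11) = -5313 + 11/2 = -10615/2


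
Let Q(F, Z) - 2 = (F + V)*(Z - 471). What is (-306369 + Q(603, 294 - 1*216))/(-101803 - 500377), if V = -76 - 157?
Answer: 451777/602180 ≈ 0.75024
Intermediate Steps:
V = -233
Q(F, Z) = 2 + (-471 + Z)*(-233 + F) (Q(F, Z) = 2 + (F - 233)*(Z - 471) = 2 + (-233 + F)*(-471 + Z) = 2 + (-471 + Z)*(-233 + F))
(-306369 + Q(603, 294 - 1*216))/(-101803 - 500377) = (-306369 + (109745 - 471*603 - 233*(294 - 1*216) + 603*(294 - 1*216)))/(-101803 - 500377) = (-306369 + (109745 - 284013 - 233*(294 - 216) + 603*(294 - 216)))/(-602180) = (-306369 + (109745 - 284013 - 233*78 + 603*78))*(-1/602180) = (-306369 + (109745 - 284013 - 18174 + 47034))*(-1/602180) = (-306369 - 145408)*(-1/602180) = -451777*(-1/602180) = 451777/602180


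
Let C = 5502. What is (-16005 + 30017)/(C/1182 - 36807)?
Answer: -1380182/3625031 ≈ -0.38074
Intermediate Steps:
(-16005 + 30017)/(C/1182 - 36807) = (-16005 + 30017)/(5502/1182 - 36807) = 14012/(5502*(1/1182) - 36807) = 14012/(917/197 - 36807) = 14012/(-7250062/197) = 14012*(-197/7250062) = -1380182/3625031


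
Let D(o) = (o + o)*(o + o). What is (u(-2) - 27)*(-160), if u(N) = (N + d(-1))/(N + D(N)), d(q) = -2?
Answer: 30560/7 ≈ 4365.7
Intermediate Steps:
D(o) = 4*o² (D(o) = (2*o)*(2*o) = 4*o²)
u(N) = (-2 + N)/(N + 4*N²) (u(N) = (N - 2)/(N + 4*N²) = (-2 + N)/(N + 4*N²))
(u(-2) - 27)*(-160) = ((-2 - 2)/((-2)*(1 + 4*(-2))) - 27)*(-160) = (-½*(-4)/(1 - 8) - 27)*(-160) = (-½*(-4)/(-7) - 27)*(-160) = (-½*(-⅐)*(-4) - 27)*(-160) = (-2/7 - 27)*(-160) = -191/7*(-160) = 30560/7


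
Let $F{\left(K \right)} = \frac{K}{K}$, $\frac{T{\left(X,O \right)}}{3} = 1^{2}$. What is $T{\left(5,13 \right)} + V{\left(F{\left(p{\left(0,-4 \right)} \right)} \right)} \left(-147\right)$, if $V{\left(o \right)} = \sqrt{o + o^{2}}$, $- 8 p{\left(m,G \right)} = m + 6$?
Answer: $3 - 147 \sqrt{2} \approx -204.89$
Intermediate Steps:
$p{\left(m,G \right)} = - \frac{3}{4} - \frac{m}{8}$ ($p{\left(m,G \right)} = - \frac{m + 6}{8} = - \frac{6 + m}{8} = - \frac{3}{4} - \frac{m}{8}$)
$T{\left(X,O \right)} = 3$ ($T{\left(X,O \right)} = 3 \cdot 1^{2} = 3 \cdot 1 = 3$)
$F{\left(K \right)} = 1$
$T{\left(5,13 \right)} + V{\left(F{\left(p{\left(0,-4 \right)} \right)} \right)} \left(-147\right) = 3 + \sqrt{1 \left(1 + 1\right)} \left(-147\right) = 3 + \sqrt{1 \cdot 2} \left(-147\right) = 3 + \sqrt{2} \left(-147\right) = 3 - 147 \sqrt{2}$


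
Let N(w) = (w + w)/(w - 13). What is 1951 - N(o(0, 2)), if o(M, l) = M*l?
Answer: 1951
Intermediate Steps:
N(w) = 2*w/(-13 + w) (N(w) = (2*w)/(-13 + w) = 2*w/(-13 + w))
1951 - N(o(0, 2)) = 1951 - 2*0*2/(-13 + 0*2) = 1951 - 2*0/(-13 + 0) = 1951 - 2*0/(-13) = 1951 - 2*0*(-1)/13 = 1951 - 1*0 = 1951 + 0 = 1951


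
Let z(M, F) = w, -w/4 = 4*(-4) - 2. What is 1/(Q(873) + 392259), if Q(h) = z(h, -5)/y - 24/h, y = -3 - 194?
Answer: 57327/22487009165 ≈ 2.5493e-6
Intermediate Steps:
w = 72 (w = -4*(4*(-4) - 2) = -4*(-16 - 2) = -4*(-18) = 72)
z(M, F) = 72
y = -197
Q(h) = -72/197 - 24/h (Q(h) = 72/(-197) - 24/h = 72*(-1/197) - 24/h = -72/197 - 24/h)
1/(Q(873) + 392259) = 1/((-72/197 - 24/873) + 392259) = 1/((-72/197 - 24*1/873) + 392259) = 1/((-72/197 - 8/291) + 392259) = 1/(-22528/57327 + 392259) = 1/(22487009165/57327) = 57327/22487009165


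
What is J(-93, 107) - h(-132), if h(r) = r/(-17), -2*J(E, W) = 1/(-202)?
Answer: -53311/6868 ≈ -7.7622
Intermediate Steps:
J(E, W) = 1/404 (J(E, W) = -½/(-202) = -½*(-1/202) = 1/404)
h(r) = -r/17 (h(r) = r*(-1/17) = -r/17)
J(-93, 107) - h(-132) = 1/404 - (-1)*(-132)/17 = 1/404 - 1*132/17 = 1/404 - 132/17 = -53311/6868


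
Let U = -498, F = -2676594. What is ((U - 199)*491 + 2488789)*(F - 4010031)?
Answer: -14353255133250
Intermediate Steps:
((U - 199)*491 + 2488789)*(F - 4010031) = ((-498 - 199)*491 + 2488789)*(-2676594 - 4010031) = (-697*491 + 2488789)*(-6686625) = (-342227 + 2488789)*(-6686625) = 2146562*(-6686625) = -14353255133250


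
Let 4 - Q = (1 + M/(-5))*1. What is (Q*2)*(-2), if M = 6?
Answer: -84/5 ≈ -16.800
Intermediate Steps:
Q = 21/5 (Q = 4 - (1 + 6/(-5)) = 4 - (1 + 6*(-⅕)) = 4 - (1 - 6/5) = 4 - (-1)/5 = 4 - 1*(-⅕) = 4 + ⅕ = 21/5 ≈ 4.2000)
(Q*2)*(-2) = ((21/5)*2)*(-2) = (42/5)*(-2) = -84/5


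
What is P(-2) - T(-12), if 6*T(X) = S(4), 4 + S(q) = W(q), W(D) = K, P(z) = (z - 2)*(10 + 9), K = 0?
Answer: -226/3 ≈ -75.333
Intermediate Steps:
P(z) = -38 + 19*z (P(z) = (-2 + z)*19 = -38 + 19*z)
W(D) = 0
S(q) = -4 (S(q) = -4 + 0 = -4)
T(X) = -⅔ (T(X) = (⅙)*(-4) = -⅔)
P(-2) - T(-12) = (-38 + 19*(-2)) - 1*(-⅔) = (-38 - 38) + ⅔ = -76 + ⅔ = -226/3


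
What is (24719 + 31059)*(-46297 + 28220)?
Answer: -1008298906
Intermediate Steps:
(24719 + 31059)*(-46297 + 28220) = 55778*(-18077) = -1008298906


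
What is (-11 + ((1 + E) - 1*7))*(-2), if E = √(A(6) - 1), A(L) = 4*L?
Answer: 34 - 2*√23 ≈ 24.408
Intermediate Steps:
E = √23 (E = √(4*6 - 1) = √(24 - 1) = √23 ≈ 4.7958)
(-11 + ((1 + E) - 1*7))*(-2) = (-11 + ((1 + √23) - 1*7))*(-2) = (-11 + ((1 + √23) - 7))*(-2) = (-11 + (-6 + √23))*(-2) = (-17 + √23)*(-2) = 34 - 2*√23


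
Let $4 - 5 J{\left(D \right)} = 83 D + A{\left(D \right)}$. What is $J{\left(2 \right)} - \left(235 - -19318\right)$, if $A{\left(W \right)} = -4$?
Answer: $- \frac{97923}{5} \approx -19585.0$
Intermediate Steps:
$J{\left(D \right)} = \frac{8}{5} - \frac{83 D}{5}$ ($J{\left(D \right)} = \frac{4}{5} - \frac{83 D - 4}{5} = \frac{4}{5} - \frac{-4 + 83 D}{5} = \frac{4}{5} - \left(- \frac{4}{5} + \frac{83 D}{5}\right) = \frac{8}{5} - \frac{83 D}{5}$)
$J{\left(2 \right)} - \left(235 - -19318\right) = \left(\frac{8}{5} - \frac{166}{5}\right) - \left(235 - -19318\right) = \left(\frac{8}{5} - \frac{166}{5}\right) - \left(235 + 19318\right) = - \frac{158}{5} - 19553 = - \frac{97923}{5}$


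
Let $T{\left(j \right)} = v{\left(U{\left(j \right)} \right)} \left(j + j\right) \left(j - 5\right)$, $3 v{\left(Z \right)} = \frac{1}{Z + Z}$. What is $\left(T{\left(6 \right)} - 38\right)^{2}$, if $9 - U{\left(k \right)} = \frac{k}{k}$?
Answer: $\frac{22801}{16} \approx 1425.1$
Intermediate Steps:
$U{\left(k \right)} = 8$ ($U{\left(k \right)} = 9 - \frac{k}{k} = 9 - 1 = 8$)
$v{\left(Z \right)} = \frac{1}{6 Z}$ ($v{\left(Z \right)} = \frac{1}{3 \left(Z + Z\right)} = \frac{1}{3 \cdot 2 Z} = \frac{\frac{1}{2} \frac{1}{Z}}{3} = \frac{1}{6 Z}$)
$T{\left(j \right)} = \frac{j \left(-5 + j\right)}{24}$ ($T{\left(j \right)} = \frac{1}{6 \cdot 8} \left(j + j\right) \left(j - 5\right) = \frac{1}{6} \cdot \frac{1}{8} \cdot 2 j \left(-5 + j\right) = \frac{2 j \left(-5 + j\right)}{48} = \frac{j \left(-5 + j\right)}{24}$)
$\left(T{\left(6 \right)} - 38\right)^{2} = \left(\frac{1}{24} \cdot 6 \left(-5 + 6\right) - 38\right)^{2} = \left(\frac{1}{24} \cdot 6 \cdot 1 - 38\right)^{2} = \left(\frac{1}{4} - 38\right)^{2} = \left(- \frac{151}{4}\right)^{2} = \frac{22801}{16}$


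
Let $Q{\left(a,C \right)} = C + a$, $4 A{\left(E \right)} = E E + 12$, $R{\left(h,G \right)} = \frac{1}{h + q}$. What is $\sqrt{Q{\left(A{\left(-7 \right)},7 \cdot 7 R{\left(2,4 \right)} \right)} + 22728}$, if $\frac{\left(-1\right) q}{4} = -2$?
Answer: $\frac{\sqrt{2274815}}{10} \approx 150.82$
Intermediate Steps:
$q = 8$ ($q = \left(-4\right) \left(-2\right) = 8$)
$R{\left(h,G \right)} = \frac{1}{8 + h}$ ($R{\left(h,G \right)} = \frac{1}{h + 8} = \frac{1}{8 + h}$)
$A{\left(E \right)} = 3 + \frac{E^{2}}{4}$ ($A{\left(E \right)} = \frac{E E + 12}{4} = \frac{E^{2} + 12}{4} = \frac{12 + E^{2}}{4} = 3 + \frac{E^{2}}{4}$)
$\sqrt{Q{\left(A{\left(-7 \right)},7 \cdot 7 R{\left(2,4 \right)} \right)} + 22728} = \sqrt{\left(\frac{7 \cdot 7}{8 + 2} + \left(3 + \frac{\left(-7\right)^{2}}{4}\right)\right) + 22728} = \sqrt{\left(\frac{49}{10} + \left(3 + \frac{1}{4} \cdot 49\right)\right) + 22728} = \sqrt{\left(49 \cdot \frac{1}{10} + \left(3 + \frac{49}{4}\right)\right) + 22728} = \sqrt{\left(\frac{49}{10} + \frac{61}{4}\right) + 22728} = \sqrt{\frac{403}{20} + 22728} = \sqrt{\frac{454963}{20}} = \frac{\sqrt{2274815}}{10}$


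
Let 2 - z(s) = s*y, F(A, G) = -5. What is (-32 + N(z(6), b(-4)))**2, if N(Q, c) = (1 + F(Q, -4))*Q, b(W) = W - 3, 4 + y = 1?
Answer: 12544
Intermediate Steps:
y = -3 (y = -4 + 1 = -3)
b(W) = -3 + W
z(s) = 2 + 3*s (z(s) = 2 - s*(-3) = 2 - (-3)*s = 2 + 3*s)
N(Q, c) = -4*Q (N(Q, c) = (1 - 5)*Q = -4*Q)
(-32 + N(z(6), b(-4)))**2 = (-32 - 4*(2 + 3*6))**2 = (-32 - 4*(2 + 18))**2 = (-32 - 4*20)**2 = (-32 - 80)**2 = (-112)**2 = 12544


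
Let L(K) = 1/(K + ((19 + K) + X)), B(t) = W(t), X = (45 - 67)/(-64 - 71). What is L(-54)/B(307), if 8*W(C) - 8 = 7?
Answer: -72/11993 ≈ -0.0060035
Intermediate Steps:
X = 22/135 (X = -22/(-135) = -22*(-1/135) = 22/135 ≈ 0.16296)
W(C) = 15/8 (W(C) = 1 + (⅛)*7 = 1 + 7/8 = 15/8)
B(t) = 15/8
L(K) = 1/(2587/135 + 2*K) (L(K) = 1/(K + ((19 + K) + 22/135)) = 1/(K + (2587/135 + K)) = 1/(2587/135 + 2*K))
L(-54)/B(307) = (135/(2587 + 270*(-54)))/(15/8) = (135/(2587 - 14580))*(8/15) = (135/(-11993))*(8/15) = (135*(-1/11993))*(8/15) = -135/11993*8/15 = -72/11993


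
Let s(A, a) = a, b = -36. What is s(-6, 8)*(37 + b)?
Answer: 8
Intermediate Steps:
s(-6, 8)*(37 + b) = 8*(37 - 36) = 8*1 = 8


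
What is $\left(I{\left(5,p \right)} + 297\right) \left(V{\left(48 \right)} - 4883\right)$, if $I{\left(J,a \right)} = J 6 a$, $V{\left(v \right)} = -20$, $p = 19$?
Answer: $-4250901$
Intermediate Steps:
$I{\left(J,a \right)} = 6 J a$
$\left(I{\left(5,p \right)} + 297\right) \left(V{\left(48 \right)} - 4883\right) = \left(6 \cdot 5 \cdot 19 + 297\right) \left(-20 - 4883\right) = \left(570 + 297\right) \left(-4903\right) = 867 \left(-4903\right) = -4250901$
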